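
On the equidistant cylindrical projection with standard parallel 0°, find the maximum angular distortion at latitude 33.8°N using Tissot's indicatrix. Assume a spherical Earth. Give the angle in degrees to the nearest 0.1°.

In the plate carrée (x = Rλ, y = Rφ), meridians are true-scale (h = 1) and parallels are stretched by k = sec φ.
At 33.8°: h = 1.000, k = 1.203; principal scales a = 1.203, b = 1.000.
sin(ω/2) = (a − b)/(a + b) = 0.2034/2.203 = 0.09231, so ω = 2 arcsin(0.09231) ≈ 10.6°.

10.6°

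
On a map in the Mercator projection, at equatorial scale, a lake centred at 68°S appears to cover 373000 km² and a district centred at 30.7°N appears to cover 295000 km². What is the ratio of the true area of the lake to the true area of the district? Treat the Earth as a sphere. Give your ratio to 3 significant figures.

0.240

Since Mercator area scale is 1/cos²φ, the true area equals the apparent area multiplied by cos²φ.
True area of lake: 373000 × cos²(68°) = 373000 × 0.1403 = 52340 km².
True area of district: 295000 × cos²(30.7°) = 295000 × 0.7393 = 218100 km².
Ratio = 52340 / 218100 ≈ 0.240.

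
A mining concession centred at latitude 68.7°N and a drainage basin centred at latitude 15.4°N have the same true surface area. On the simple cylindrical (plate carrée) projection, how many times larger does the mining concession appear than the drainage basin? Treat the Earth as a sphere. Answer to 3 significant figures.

In the plate carrée (x = Rλ, y = Rφ), meridians are true-scale (h = 1) and parallels are stretched by k = sec φ.
Areal scale at 68.7°: h·k = 1.000 × 2.753 = 2.753.
Areal scale at 15.4°: h·k = 1.000 × 1.037 = 1.037.
Ratio = 2.753/1.037 ≈ 2.65.

2.65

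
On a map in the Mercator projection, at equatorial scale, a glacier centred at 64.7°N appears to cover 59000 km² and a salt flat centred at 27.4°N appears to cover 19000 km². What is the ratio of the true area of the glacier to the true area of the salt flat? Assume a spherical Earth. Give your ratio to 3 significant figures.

Mercator's areal exaggeration is sec²φ; hence true area = (apparent area) · cos²φ.
True area of glacier: 59000 × cos²(64.7°) = 59000 × 0.1826 = 10780 km².
True area of salt flat: 19000 × cos²(27.4°) = 19000 × 0.7882 = 14980 km².
Ratio = 10780 / 14980 ≈ 0.720.

0.720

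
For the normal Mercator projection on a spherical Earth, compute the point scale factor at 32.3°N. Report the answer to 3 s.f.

1.18

The Mercator projection is conformal; its linear scale factor is the same in every direction and equals sec φ = 1/cos φ.
k = 1/cos 32.3° = 1/0.8453 = 1.183.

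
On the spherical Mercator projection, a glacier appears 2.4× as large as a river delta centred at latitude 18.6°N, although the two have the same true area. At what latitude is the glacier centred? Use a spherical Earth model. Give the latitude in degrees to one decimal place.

52.3°

For equal true areas on Mercator, apparent areas scale as sec²φ, so the ratio is cos²φ₂ / cos²φ₁.
cos²φ₂ / cos²φ₁ = 2.4  ⇒  cos φ₁ = cos 18.6° / √2.4 = 0.9478/1.549 = 0.6118.
φ₁ = arccos(0.6118) ≈ 52.3°.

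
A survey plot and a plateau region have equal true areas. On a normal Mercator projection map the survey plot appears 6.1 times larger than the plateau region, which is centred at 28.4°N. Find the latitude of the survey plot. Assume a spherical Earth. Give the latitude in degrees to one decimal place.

For equal true areas on Mercator, apparent areas scale as sec²φ, so the ratio is cos²φ₂ / cos²φ₁.
cos²φ₂ / cos²φ₁ = 6.1  ⇒  cos φ₁ = cos 28.4° / √6.1 = 0.8796/2.470 = 0.3562.
φ₁ = arccos(0.3562) ≈ 69.1°.

69.1°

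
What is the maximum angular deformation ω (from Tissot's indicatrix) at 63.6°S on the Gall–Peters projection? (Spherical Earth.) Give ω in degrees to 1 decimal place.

51.4°

Gall–Peters is a cylindrical equal-area projection with standard parallels at ±45°. A cylindrical equal-area projection with standard parallel φ₀ has meridian scale h = cos φ / cos φ₀ and parallel scale k = cos φ₀ / cos φ (so areas are preserved, h·k = 1).
At 63.6°: h = 0.6288, k = 1.590; principal scales a = 1.590, b = 0.6288.
sin(ω/2) = (a − b)/(a + b) = 0.9615/2.219 = 0.4333, so ω = 2 arcsin(0.4333) ≈ 51.4°.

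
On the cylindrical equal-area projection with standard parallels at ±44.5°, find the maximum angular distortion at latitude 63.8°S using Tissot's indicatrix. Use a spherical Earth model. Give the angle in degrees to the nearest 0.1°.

53.0°

Cylindrical equal-area (φ₀ = 44.5°): h = cos φ / cos 44.5° along meridians, k = cos 44.5° / cos φ along parallels; h·k = 1.
At 63.8°: h = 0.6190, k = 1.615; principal scales a = 1.615, b = 0.6190.
sin(ω/2) = (a − b)/(a + b) = 0.9965/2.235 = 0.4460, so ω = 2 arcsin(0.4460) ≈ 53.0°.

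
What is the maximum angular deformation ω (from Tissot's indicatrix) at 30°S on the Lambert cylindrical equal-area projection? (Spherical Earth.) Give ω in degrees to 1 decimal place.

16.4°

The Lambert cylindrical equal-area projection is the cylindrical equal-area projection with its standard parallel at the equator (φ₀ = 0). For cylindrical equal-area with standard parallel φ₀, h = cos φ / cos φ₀ and k = cos φ₀ / cos φ, so h·k = 1.
At 30°: h = 0.8660, k = 1.155; principal scales a = 1.155, b = 0.8660.
sin(ω/2) = (a − b)/(a + b) = 0.2887/2.021 = 0.1429, so ω = 2 arcsin(0.1429) ≈ 16.4°.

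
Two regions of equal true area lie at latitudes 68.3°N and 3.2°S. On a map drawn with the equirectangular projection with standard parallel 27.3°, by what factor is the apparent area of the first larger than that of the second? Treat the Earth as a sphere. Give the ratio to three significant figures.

2.70

In the equirectangular projection with standard parallel φ₀ = 27.3° (x = Rλ cos φ₀, y = Rφ), meridians are true-scale (h = 1) and the parallel scale is k = cos φ₀ / cos φ.
Areal scale at 68.3°: h·k = 1.000 × 2.403 = 2.403.
Areal scale at 3.2°: h·k = 1.000 × 0.8900 = 0.8900.
Ratio = 2.403/0.8900 ≈ 2.70.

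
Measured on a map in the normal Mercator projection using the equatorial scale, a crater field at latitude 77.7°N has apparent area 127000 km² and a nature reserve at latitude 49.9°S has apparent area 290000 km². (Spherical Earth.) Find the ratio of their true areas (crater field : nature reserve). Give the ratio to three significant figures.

On Mercator the areal scale is sec²φ, so true area = apparent × cos²φ.
True area of crater field: 127000 × cos²(77.7°) = 127000 × 0.04538 = 5764 km².
True area of nature reserve: 290000 × cos²(49.9°) = 290000 × 0.4149 = 120300 km².
Ratio = 5764 / 120300 ≈ 0.0479.

0.0479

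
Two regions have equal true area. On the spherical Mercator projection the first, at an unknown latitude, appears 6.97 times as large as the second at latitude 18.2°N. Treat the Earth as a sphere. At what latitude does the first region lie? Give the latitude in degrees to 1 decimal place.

68.9°

Mercator areal scale is sec²φ, so apparent-area ratio = sec²φ₁ / sec²φ₂ = cos²φ₂ / cos²φ₁.
cos²φ₂ / cos²φ₁ = 6.97  ⇒  cos φ₁ = cos 18.2° / √6.97 = 0.9500/2.640 = 0.3598.
φ₁ = arccos(0.3598) ≈ 68.9°.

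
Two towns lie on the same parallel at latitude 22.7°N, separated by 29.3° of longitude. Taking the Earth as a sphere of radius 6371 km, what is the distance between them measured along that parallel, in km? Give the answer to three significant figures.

3010 km

Arc length along a parallel = R cos φ · Δλ (with Δλ in radians).
= 6371 × cos 22.7° × (29.3° × π/180) = 6371 × 0.9225 × 0.5114 ≈ 3010 km.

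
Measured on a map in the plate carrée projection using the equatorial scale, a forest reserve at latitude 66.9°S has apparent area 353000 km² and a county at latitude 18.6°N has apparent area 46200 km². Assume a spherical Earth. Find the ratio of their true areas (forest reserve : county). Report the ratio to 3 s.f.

3.16

Plate carrée has h = 1 and k = sec φ, giving areal scale sec φ; true area = (apparent area) · cos φ.
True area of forest reserve: 353000 × cos(66.9°) = 353000 × 0.3923 = 138500 km².
True area of county: 46200 × cos(18.6°) = 46200 × 0.9478 = 43790 km².
Ratio = 138500 / 43790 ≈ 3.16.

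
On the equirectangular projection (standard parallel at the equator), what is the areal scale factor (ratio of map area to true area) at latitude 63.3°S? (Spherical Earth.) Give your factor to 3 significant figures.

Plate carrée maps x = Rλ, y = Rφ. The meridian scale is h = 1 and the parallel scale is k = 1/cos φ = sec φ.
Areal scale = h·k = 1 × sec φ; at 63.3°, h = 1.000, k = 2.226, so h·k = 2.226.

2.23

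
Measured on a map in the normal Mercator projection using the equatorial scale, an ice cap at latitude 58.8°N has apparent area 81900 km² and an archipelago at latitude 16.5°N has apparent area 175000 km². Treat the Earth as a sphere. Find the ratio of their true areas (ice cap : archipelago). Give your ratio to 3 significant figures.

0.137

Since Mercator area scale is 1/cos²φ, the true area equals the apparent area multiplied by cos²φ.
True area of ice cap: 81900 × cos²(58.8°) = 81900 × 0.2684 = 21980 km².
True area of archipelago: 175000 × cos²(16.5°) = 175000 × 0.9193 = 160900 km².
Ratio = 21980 / 160900 ≈ 0.137.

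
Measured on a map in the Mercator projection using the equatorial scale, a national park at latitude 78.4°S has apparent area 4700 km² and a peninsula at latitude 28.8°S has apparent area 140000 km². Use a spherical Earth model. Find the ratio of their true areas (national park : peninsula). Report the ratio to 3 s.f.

0.00177

Mercator's areal exaggeration is sec²φ; hence true area = (apparent area) · cos²φ.
True area of national park: 4700 × cos²(78.4°) = 4700 × 0.04043 = 190.0 km².
True area of peninsula: 140000 × cos²(28.8°) = 140000 × 0.7679 = 107500 km².
Ratio = 190.0 / 107500 ≈ 0.00177.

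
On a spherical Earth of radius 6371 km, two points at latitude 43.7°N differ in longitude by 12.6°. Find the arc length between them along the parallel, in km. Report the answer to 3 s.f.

1010 km

Arc length along a parallel = R cos φ · Δλ (with Δλ in radians).
= 6371 × cos 43.7° × (12.6° × π/180) = 6371 × 0.7230 × 0.2199 ≈ 1010 km.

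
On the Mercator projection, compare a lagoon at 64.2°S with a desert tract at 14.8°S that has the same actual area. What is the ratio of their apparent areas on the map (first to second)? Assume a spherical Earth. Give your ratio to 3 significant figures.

On Mercator, area is exaggerated by sec²φ = 1/cos²φ.
At 64.2°: sec²(64.2°) = 1/0.4352² = 5.279.
At 14.8°: sec²(14.8°) = 1/0.9668² = 1.070.
Ratio = 5.279/1.070 = cos²(14.8°)/cos²(64.2°) ≈ 4.93.

4.93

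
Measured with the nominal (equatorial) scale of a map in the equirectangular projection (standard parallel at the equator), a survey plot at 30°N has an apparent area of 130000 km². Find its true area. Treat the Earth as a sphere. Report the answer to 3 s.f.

113000 km²

In the plate carrée (x = Rλ, y = Rφ), meridians are true-scale (h = 1) and parallels are stretched by k = sec φ.
Areal scale = h·k = 1 × sec φ; at 30°, h = 1.000, k = 1.155, so h·k = 1.155.
True area = apparent / (areal scale) = 130000 / 1.155 ≈ 113000 km².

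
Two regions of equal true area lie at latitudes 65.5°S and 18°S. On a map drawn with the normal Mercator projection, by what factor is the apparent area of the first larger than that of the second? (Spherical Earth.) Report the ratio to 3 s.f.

Mercator is conformal with k = sec φ, so areal scale = k² = sec²φ.
At 65.5°: sec²(65.5°) = 1/0.4147² = 5.815.
At 18°: sec²(18°) = 1/0.9511² = 1.106.
Ratio = 5.815/1.106 = cos²(18°)/cos²(65.5°) ≈ 5.26.

5.26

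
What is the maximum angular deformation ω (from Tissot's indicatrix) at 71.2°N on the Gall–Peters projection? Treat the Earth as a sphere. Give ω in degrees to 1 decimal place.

Gall–Peters is a cylindrical equal-area projection with standard parallels at ±45°. A cylindrical equal-area projection with standard parallel φ₀ has meridian scale h = cos φ / cos φ₀ and parallel scale k = cos φ₀ / cos φ (so areas are preserved, h·k = 1).
At 71.2°: h = 0.4558, k = 2.194; principal scales a = 2.194, b = 0.4558.
sin(ω/2) = (a − b)/(a + b) = 1.738/2.650 = 0.6560, so ω = 2 arcsin(0.6560) ≈ 82.0°.

82.0°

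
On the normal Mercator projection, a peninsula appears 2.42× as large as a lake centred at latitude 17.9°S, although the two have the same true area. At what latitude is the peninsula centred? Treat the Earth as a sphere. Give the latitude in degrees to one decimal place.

52.3°

On Mercator, (apparent₁)/(apparent₂) = sec²φ₁ / sec²φ₂ when true areas are equal.
cos²φ₂ / cos²φ₁ = 2.42  ⇒  cos φ₁ = cos 17.9° / √2.42 = 0.9516/1.556 = 0.6117.
φ₁ = arccos(0.6117) ≈ 52.3°.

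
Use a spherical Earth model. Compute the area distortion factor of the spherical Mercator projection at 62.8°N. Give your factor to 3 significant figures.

For Mercator, h = k = sec φ (a conformal cylindrical projection has a single point scale, 1/cos φ).
Areal scale = k² = sec²φ = 1/cos²(62.8°) = 1/0.4571² = 4.786.

4.79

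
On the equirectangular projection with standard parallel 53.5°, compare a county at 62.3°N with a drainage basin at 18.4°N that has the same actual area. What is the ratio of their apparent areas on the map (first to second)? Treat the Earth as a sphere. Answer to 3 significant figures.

With standard parallel φ₀ = 53.5°, the equirectangular projection gives x = Rλ cos φ₀, y = Rφ, so h = 1 and k = cos 53.5° / cos φ.
Areal scale at 62.3°: h·k = 1.000 × 1.280 = 1.280.
Areal scale at 18.4°: h·k = 1.000 × 0.6269 = 0.6269.
Ratio = 1.280/0.6269 ≈ 2.04.

2.04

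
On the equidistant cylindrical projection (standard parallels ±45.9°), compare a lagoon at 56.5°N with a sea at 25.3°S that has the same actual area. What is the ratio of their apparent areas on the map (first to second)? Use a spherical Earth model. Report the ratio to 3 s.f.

In the equirectangular projection with standard parallel φ₀ = 45.9° (x = Rλ cos φ₀, y = Rφ), meridians are true-scale (h = 1) and the parallel scale is k = cos φ₀ / cos φ.
Areal scale at 56.5°: h·k = 1.000 × 1.261 = 1.261.
Areal scale at 25.3°: h·k = 1.000 × 0.7697 = 0.7697.
Ratio = 1.261/0.7697 ≈ 1.64.

1.64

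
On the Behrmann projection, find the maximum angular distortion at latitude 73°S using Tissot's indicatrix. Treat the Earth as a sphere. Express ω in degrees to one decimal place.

105.4°

The Behrmann projection is cylindrical equal-area with φ₀ = 30°. A cylindrical equal-area projection with standard parallel φ₀ has meridian scale h = cos φ / cos φ₀ and parallel scale k = cos φ₀ / cos φ (so areas are preserved, h·k = 1).
At 73°: h = 0.3376, k = 2.962; principal scales a = 2.962, b = 0.3376.
sin(ω/2) = (a − b)/(a + b) = 2.624/3.300 = 0.7954, so ω = 2 arcsin(0.7954) ≈ 105.4°.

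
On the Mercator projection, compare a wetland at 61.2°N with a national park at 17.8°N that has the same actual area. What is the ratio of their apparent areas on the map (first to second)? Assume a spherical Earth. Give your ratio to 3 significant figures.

Mercator areal scale is sec²φ.
At 61.2°: sec²(61.2°) = 1/0.4818² = 4.309.
At 17.8°: sec²(17.8°) = 1/0.9521² = 1.103.
Ratio = 4.309/1.103 = cos²(17.8°)/cos²(61.2°) ≈ 3.91.

3.91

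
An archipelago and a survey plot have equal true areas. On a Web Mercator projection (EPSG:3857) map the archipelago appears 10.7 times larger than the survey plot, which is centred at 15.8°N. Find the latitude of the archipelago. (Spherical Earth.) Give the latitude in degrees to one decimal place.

72.9°

On Mercator, (apparent₁)/(apparent₂) = sec²φ₁ / sec²φ₂ when true areas are equal.
cos²φ₂ / cos²φ₁ = 10.7  ⇒  cos φ₁ = cos 15.8° / √10.7 = 0.9622/3.271 = 0.2942.
φ₁ = arccos(0.2942) ≈ 72.9°.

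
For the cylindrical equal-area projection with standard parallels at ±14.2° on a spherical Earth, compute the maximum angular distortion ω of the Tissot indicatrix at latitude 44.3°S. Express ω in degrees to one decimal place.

For cylindrical equal-area with standard parallel φ₀, h = cos φ / cos φ₀ and k = cos φ₀ / cos φ, so h·k = 1.
At 44.3°: h = 0.7382, k = 1.355; principal scales a = 1.355, b = 0.7382.
sin(ω/2) = (a − b)/(a + b) = 0.6163/2.093 = 0.2945, so ω = 2 arcsin(0.2945) ≈ 34.3°.

34.3°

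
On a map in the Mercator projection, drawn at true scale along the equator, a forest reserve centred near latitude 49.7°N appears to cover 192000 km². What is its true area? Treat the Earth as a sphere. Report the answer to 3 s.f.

80300 km²

The Mercator projection is conformal; its linear scale factor is the same in every direction and equals sec φ = 1/cos φ.
Areal scale = k² = sec²φ = 1/cos²(49.7°) = 1/0.6468² = 2.390.
True area = apparent / (areal scale) = 192000 / 2.390 ≈ 80300 km².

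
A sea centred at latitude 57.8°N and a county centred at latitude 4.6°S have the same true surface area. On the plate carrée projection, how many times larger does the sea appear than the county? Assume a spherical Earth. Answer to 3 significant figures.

For the equirectangular projection with φ₀ = 0 (plate carrée), h = 1 along meridians and k = sec φ along parallels.
Areal scale at 57.8°: h·k = 1.000 × 1.877 = 1.877.
Areal scale at 4.6°: h·k = 1.000 × 1.003 = 1.003.
Ratio = 1.877/1.003 ≈ 1.87.

1.87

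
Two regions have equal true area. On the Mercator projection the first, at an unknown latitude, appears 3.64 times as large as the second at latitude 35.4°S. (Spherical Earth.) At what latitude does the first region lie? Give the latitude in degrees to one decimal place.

64.7°

For equal true areas on Mercator, apparent areas scale as sec²φ, so the ratio is cos²φ₂ / cos²φ₁.
cos²φ₂ / cos²φ₁ = 3.64  ⇒  cos φ₁ = cos 35.4° / √3.64 = 0.8151/1.908 = 0.4272.
φ₁ = arccos(0.4272) ≈ 64.7°.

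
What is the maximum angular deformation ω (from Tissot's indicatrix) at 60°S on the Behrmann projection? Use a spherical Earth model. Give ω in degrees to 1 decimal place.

60.0°

Behrmann is a cylindrical equal-area projection with standard parallels at ±30°. For cylindrical equal-area with standard parallel φ₀, h = cos φ / cos φ₀ and k = cos φ₀ / cos φ, so h·k = 1.
At 60°: h = 0.5774, k = 1.732; principal scales a = 1.732, b = 0.5774.
sin(ω/2) = (a − b)/(a + b) = 1.155/2.309 = 0.5000, so ω = 2 arcsin(0.5000) ≈ 60.0°.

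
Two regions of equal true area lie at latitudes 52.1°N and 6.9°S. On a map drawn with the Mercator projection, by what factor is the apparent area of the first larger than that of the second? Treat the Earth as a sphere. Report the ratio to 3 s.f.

2.61

On Mercator, area is exaggerated by sec²φ = 1/cos²φ.
At 52.1°: sec²(52.1°) = 1/0.6143² = 2.650.
At 6.9°: sec²(6.9°) = 1/0.9928² = 1.015.
Ratio = 2.650/1.015 = cos²(6.9°)/cos²(52.1°) ≈ 2.61.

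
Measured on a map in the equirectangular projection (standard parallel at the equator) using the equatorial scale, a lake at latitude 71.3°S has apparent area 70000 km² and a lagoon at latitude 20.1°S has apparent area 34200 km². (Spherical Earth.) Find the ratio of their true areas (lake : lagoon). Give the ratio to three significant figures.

0.699

On the plate carrée, areal scale = h·k = 1 × sec φ, so true area = apparent × cos φ.
True area of lake: 70000 × cos(71.3°) = 70000 × 0.3206 = 22440 km².
True area of lagoon: 34200 × cos(20.1°) = 34200 × 0.9391 = 32120 km².
Ratio = 22440 / 32120 ≈ 0.699.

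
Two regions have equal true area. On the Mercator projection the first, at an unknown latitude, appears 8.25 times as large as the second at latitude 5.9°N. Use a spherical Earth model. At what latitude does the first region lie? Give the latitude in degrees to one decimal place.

For equal true areas on Mercator, apparent areas scale as sec²φ, so the ratio is cos²φ₂ / cos²φ₁.
cos²φ₂ / cos²φ₁ = 8.25  ⇒  cos φ₁ = cos 5.9° / √8.25 = 0.9947/2.872 = 0.3463.
φ₁ = arccos(0.3463) ≈ 69.7°.

69.7°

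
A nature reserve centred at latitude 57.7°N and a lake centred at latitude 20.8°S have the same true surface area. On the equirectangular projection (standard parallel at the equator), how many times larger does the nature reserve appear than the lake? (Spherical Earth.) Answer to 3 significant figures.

1.75

Plate carrée maps x = Rλ, y = Rφ. The meridian scale is h = 1 and the parallel scale is k = 1/cos φ = sec φ.
Areal scale at 57.7°: h·k = 1.000 × 1.871 = 1.871.
Areal scale at 20.8°: h·k = 1.000 × 1.070 = 1.070.
Ratio = 1.871/1.070 ≈ 1.75.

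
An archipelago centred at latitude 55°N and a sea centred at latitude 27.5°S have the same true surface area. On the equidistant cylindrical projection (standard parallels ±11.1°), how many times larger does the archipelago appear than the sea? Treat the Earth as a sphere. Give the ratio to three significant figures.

With standard parallel φ₀ = 11.1°, the equirectangular projection gives x = Rλ cos φ₀, y = Rφ, so h = 1 and k = cos 11.1° / cos φ.
Areal scale at 55°: h·k = 1.000 × 1.711 = 1.711.
Areal scale at 27.5°: h·k = 1.000 × 1.106 = 1.106.
Ratio = 1.711/1.106 ≈ 1.55.

1.55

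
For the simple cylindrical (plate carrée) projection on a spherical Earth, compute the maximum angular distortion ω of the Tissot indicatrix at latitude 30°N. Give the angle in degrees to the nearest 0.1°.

8.2°

Plate carrée maps x = Rλ, y = Rφ. The meridian scale is h = 1 and the parallel scale is k = 1/cos φ = sec φ.
At 30°: h = 1.000, k = 1.155; principal scales a = 1.155, b = 1.000.
sin(ω/2) = (a − b)/(a + b) = 0.1547/2.155 = 0.07180, so ω = 2 arcsin(0.07180) ≈ 8.2°.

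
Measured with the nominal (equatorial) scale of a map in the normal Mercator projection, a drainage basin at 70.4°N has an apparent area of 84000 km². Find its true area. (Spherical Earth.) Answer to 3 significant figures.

9450 km²

Mercator is conformal, so the point scale is isotropic: h = k = sec φ = 1/cos φ.
Areal scale = k² = sec²φ = 1/cos²(70.4°) = 1/0.3355² = 8.887.
True area = apparent / (areal scale) = 84000 / 8.887 ≈ 9450 km².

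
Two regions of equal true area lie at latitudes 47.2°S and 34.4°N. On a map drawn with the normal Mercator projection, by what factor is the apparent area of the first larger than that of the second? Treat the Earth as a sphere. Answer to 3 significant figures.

1.47

Mercator is conformal with k = sec φ, so areal scale = k² = sec²φ.
At 47.2°: sec²(47.2°) = 1/0.6794² = 2.166.
At 34.4°: sec²(34.4°) = 1/0.8251² = 1.469.
Ratio = 2.166/1.469 = cos²(34.4°)/cos²(47.2°) ≈ 1.47.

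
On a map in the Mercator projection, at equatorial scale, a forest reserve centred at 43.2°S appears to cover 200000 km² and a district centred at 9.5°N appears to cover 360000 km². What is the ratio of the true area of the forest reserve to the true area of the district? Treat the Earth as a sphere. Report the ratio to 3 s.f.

0.303

Since Mercator area scale is 1/cos²φ, the true area equals the apparent area multiplied by cos²φ.
True area of forest reserve: 200000 × cos²(43.2°) = 200000 × 0.5314 = 106300 km².
True area of district: 360000 × cos²(9.5°) = 360000 × 0.9728 = 350200 km².
Ratio = 106300 / 350200 ≈ 0.303.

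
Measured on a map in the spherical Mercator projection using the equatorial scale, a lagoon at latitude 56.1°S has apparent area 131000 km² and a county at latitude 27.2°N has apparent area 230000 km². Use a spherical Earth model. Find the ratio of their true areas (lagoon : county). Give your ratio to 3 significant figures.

0.224

Since Mercator area scale is 1/cos²φ, the true area equals the apparent area multiplied by cos²φ.
True area of lagoon: 131000 × cos²(56.1°) = 131000 × 0.3111 = 40750 km².
True area of county: 230000 × cos²(27.2°) = 230000 × 0.7911 = 181900 km².
Ratio = 40750 / 181900 ≈ 0.224.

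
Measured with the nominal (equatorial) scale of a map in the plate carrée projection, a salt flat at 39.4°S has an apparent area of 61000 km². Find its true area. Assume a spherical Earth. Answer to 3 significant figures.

47100 km²

In the plate carrée (x = Rλ, y = Rφ), meridians are true-scale (h = 1) and parallels are stretched by k = sec φ.
Areal scale = h·k = 1 × sec φ; at 39.4°, h = 1.000, k = 1.294, so h·k = 1.294.
True area = apparent / (areal scale) = 61000 / 1.294 ≈ 47100 km².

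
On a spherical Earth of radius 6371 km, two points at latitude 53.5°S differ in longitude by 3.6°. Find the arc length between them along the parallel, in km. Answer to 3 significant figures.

Arc length along a parallel = R cos φ · Δλ (with Δλ in radians).
= 6371 × cos 53.5° × (3.6° × π/180) = 6371 × 0.5948 × 0.06283 ≈ 238 km.

238 km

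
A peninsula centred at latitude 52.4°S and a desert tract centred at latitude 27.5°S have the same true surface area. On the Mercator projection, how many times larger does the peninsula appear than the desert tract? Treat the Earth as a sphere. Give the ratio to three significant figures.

2.11

Mercator is conformal with k = sec φ, so areal scale = k² = sec²φ.
At 52.4°: sec²(52.4°) = 1/0.6101² = 2.686.
At 27.5°: sec²(27.5°) = 1/0.8870² = 1.271.
Ratio = 2.686/1.271 = cos²(27.5°)/cos²(52.4°) ≈ 2.11.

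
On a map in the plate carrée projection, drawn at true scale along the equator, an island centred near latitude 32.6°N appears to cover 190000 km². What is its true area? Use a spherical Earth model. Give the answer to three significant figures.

160000 km²

Plate carrée maps x = Rλ, y = Rφ. The meridian scale is h = 1 and the parallel scale is k = 1/cos φ = sec φ.
Areal scale = h·k = 1 × sec φ; at 32.6°, h = 1.000, k = 1.187, so h·k = 1.187.
True area = apparent / (areal scale) = 190000 / 1.187 ≈ 160000 km².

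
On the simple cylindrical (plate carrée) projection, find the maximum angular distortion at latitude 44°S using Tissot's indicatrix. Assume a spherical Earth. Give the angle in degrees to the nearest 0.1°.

In the plate carrée (x = Rλ, y = Rφ), meridians are true-scale (h = 1) and parallels are stretched by k = sec φ.
At 44°: h = 1.000, k = 1.390; principal scales a = 1.390, b = 1.000.
sin(ω/2) = (a − b)/(a + b) = 0.3902/2.390 = 0.1632, so ω = 2 arcsin(0.1632) ≈ 18.8°.

18.8°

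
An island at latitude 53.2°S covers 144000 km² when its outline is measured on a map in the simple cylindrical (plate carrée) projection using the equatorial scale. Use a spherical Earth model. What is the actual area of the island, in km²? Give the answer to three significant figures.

86300 km²

In the plate carrée (x = Rλ, y = Rφ), meridians are true-scale (h = 1) and parallels are stretched by k = sec φ.
Areal scale = h·k = 1 × sec φ; at 53.2°, h = 1.000, k = 1.669, so h·k = 1.669.
True area = apparent / (areal scale) = 144000 / 1.669 ≈ 86300 km².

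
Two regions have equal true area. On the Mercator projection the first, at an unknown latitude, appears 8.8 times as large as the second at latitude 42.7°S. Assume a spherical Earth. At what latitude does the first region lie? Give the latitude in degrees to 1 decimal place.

On Mercator, (apparent₁)/(apparent₂) = sec²φ₁ / sec²φ₂ when true areas are equal.
cos²φ₂ / cos²φ₁ = 8.8  ⇒  cos φ₁ = cos 42.7° / √8.8 = 0.7349/2.966 = 0.2477.
φ₁ = arccos(0.2477) ≈ 75.7°.

75.7°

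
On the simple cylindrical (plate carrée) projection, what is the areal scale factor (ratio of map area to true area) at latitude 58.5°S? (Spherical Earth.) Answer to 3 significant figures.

In the plate carrée (x = Rλ, y = Rφ), meridians are true-scale (h = 1) and parallels are stretched by k = sec φ.
Areal scale = h·k = 1 × sec φ; at 58.5°, h = 1.000, k = 1.914, so h·k = 1.914.

1.91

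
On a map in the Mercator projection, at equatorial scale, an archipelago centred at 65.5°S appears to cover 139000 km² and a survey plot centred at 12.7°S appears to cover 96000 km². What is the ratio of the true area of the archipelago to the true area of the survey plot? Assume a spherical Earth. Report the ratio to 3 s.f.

Mercator's areal exaggeration is sec²φ; hence true area = (apparent area) · cos²φ.
True area of archipelago: 139000 × cos²(65.5°) = 139000 × 0.1720 = 23900 km².
True area of survey plot: 96000 × cos²(12.7°) = 96000 × 0.9517 = 91360 km².
Ratio = 23900 / 91360 ≈ 0.262.

0.262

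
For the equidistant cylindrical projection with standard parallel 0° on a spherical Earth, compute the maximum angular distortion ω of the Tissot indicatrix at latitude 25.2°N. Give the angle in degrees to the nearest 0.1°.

5.7°

Plate carrée maps x = Rλ, y = Rφ. The meridian scale is h = 1 and the parallel scale is k = 1/cos φ = sec φ.
At 25.2°: h = 1.000, k = 1.105; principal scales a = 1.105, b = 1.000.
sin(ω/2) = (a − b)/(a + b) = 0.1052/2.105 = 0.04996, so ω = 2 arcsin(0.04996) ≈ 5.7°.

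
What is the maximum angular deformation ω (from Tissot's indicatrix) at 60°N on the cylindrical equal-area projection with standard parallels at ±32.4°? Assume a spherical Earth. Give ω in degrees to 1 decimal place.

57.5°

For cylindrical equal-area with standard parallel φ₀, h = cos φ / cos φ₀ and k = cos φ₀ / cos φ, so h·k = 1.
At 60°: h = 0.5922, k = 1.689; principal scales a = 1.689, b = 0.5922.
sin(ω/2) = (a − b)/(a + b) = 1.096/2.281 = 0.4807, so ω = 2 arcsin(0.4807) ≈ 57.5°.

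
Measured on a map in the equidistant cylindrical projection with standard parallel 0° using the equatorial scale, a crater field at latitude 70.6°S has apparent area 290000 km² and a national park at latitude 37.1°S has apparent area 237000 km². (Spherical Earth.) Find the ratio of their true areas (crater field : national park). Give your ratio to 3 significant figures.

0.510

On the plate carrée, areal scale = h·k = 1 × sec φ, so true area = apparent × cos φ.
True area of crater field: 290000 × cos(70.6°) = 290000 × 0.3322 = 96330 km².
True area of national park: 237000 × cos(37.1°) = 237000 × 0.7976 = 189000 km².
Ratio = 96330 / 189000 ≈ 0.510.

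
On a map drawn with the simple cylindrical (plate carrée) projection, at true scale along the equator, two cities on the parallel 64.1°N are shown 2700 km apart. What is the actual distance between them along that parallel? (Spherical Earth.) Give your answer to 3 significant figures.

1180 km

Plate carrée maps x = Rλ, y = Rφ. The meridian scale is h = 1 and the parallel scale is k = 1/cos φ = sec φ.
Along the parallel at 64.1°, map distances are exaggerated by k = sec 64.1° = 2.289.
True distance = 2700 / 2.289 = 2700 × cos 64.1° ≈ 1180 km.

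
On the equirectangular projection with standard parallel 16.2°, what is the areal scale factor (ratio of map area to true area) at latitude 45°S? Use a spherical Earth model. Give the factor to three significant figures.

1.36

With standard parallel φ₀ = 16.2°, the equirectangular projection gives x = Rλ cos φ₀, y = Rφ, so h = 1 and k = cos 16.2° / cos φ.
Areal scale = h·k = 1 × cos φ₀ / cos φ; at 45°, h = 1.000, k = 1.358, so h·k = 1.358.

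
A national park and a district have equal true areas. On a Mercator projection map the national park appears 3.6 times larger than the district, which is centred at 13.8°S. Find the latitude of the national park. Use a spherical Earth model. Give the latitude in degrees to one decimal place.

Mercator areal scale is sec²φ, so apparent-area ratio = sec²φ₁ / sec²φ₂ = cos²φ₂ / cos²φ₁.
cos²φ₂ / cos²φ₁ = 3.6  ⇒  cos φ₁ = cos 13.8° / √3.6 = 0.9711/1.897 = 0.5118.
φ₁ = arccos(0.5118) ≈ 59.2°.

59.2°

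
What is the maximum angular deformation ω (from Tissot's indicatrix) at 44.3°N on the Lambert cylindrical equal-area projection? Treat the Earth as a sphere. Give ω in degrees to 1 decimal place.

37.6°

The Lambert cylindrical equal-area projection is the cylindrical equal-area projection with its standard parallel at the equator (φ₀ = 0). For cylindrical equal-area with standard parallel φ₀, h = cos φ / cos φ₀ and k = cos φ₀ / cos φ, so h·k = 1.
At 44.3°: h = 0.7157, k = 1.397; principal scales a = 1.397, b = 0.7157.
sin(ω/2) = (a − b)/(a + b) = 0.6816/2.113 = 0.3226, so ω = 2 arcsin(0.3226) ≈ 37.6°.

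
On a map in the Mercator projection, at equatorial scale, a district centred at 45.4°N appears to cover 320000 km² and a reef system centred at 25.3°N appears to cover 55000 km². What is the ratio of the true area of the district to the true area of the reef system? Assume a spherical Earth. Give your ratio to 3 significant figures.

Mercator's areal exaggeration is sec²φ; hence true area = (apparent area) · cos²φ.
True area of district: 320000 × cos²(45.4°) = 320000 × 0.4930 = 157800 km².
True area of reef system: 55000 × cos²(25.3°) = 55000 × 0.8174 = 44960 km².
Ratio = 157800 / 44960 ≈ 3.51.

3.51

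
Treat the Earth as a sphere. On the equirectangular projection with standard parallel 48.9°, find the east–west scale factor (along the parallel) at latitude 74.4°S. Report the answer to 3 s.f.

2.44

The equidistant cylindrical projection with φ₀ = 48.9° has h = 1 (meridians true) and k = cos φ₀ / cos φ along parallels.
k = cos 48.9° / cos 74.4° = 0.6574/0.2689 = 2.445.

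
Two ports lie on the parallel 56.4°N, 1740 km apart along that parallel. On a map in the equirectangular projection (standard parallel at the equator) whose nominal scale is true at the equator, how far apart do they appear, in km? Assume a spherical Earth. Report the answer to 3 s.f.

3140 km

Plate carrée maps x = Rλ, y = Rφ. The meridian scale is h = 1 and the parallel scale is k = 1/cos φ = sec φ.
Along the parallel, k = sec 56.4° = 1/0.5534 = 1.807.
Map distance = 1740 × 1.807 ≈ 3140 km.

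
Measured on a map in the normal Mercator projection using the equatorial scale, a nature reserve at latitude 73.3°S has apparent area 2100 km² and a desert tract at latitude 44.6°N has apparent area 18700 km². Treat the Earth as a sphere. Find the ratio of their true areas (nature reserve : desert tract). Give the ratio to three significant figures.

Mercator's areal exaggeration is sec²φ; hence true area = (apparent area) · cos²φ.
True area of nature reserve: 2100 × cos²(73.3°) = 2100 × 0.08258 = 173.4 km².
True area of desert tract: 18700 × cos²(44.6°) = 18700 × 0.5070 = 9481 km².
Ratio = 173.4 / 9481 ≈ 0.0183.

0.0183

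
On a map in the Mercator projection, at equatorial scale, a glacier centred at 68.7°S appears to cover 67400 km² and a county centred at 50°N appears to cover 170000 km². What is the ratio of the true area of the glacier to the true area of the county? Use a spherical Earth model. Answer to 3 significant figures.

Since Mercator area scale is 1/cos²φ, the true area equals the apparent area multiplied by cos²φ.
True area of glacier: 67400 × cos²(68.7°) = 67400 × 0.1320 = 8894 km².
True area of county: 170000 × cos²(50°) = 170000 × 0.4132 = 70240 km².
Ratio = 8894 / 70240 ≈ 0.127.

0.127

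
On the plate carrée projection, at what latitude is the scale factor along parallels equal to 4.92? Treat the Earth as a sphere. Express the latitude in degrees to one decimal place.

Plate carrée: h = 1, k = sec φ along parallels.
sec φ = 4.92  ⇒  cos φ = 0.2033  ⇒  φ ≈ 78.3°.

78.3°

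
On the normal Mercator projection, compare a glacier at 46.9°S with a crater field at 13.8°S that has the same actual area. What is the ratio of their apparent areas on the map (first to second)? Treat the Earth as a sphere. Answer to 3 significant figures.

On Mercator, area is exaggerated by sec²φ = 1/cos²φ.
At 46.9°: sec²(46.9°) = 1/0.6833² = 2.142.
At 13.8°: sec²(13.8°) = 1/0.9711² = 1.060.
Ratio = 2.142/1.060 = cos²(13.8°)/cos²(46.9°) ≈ 2.02.

2.02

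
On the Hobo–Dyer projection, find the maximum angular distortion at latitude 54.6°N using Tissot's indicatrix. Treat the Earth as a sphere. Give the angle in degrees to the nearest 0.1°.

Hobo–Dyer is a cylindrical equal-area projection with standard parallels at ±37.5°. For cylindrical equal-area with standard parallel φ₀, h = cos φ / cos φ₀ and k = cos φ₀ / cos φ, so h·k = 1.
At 54.6°: h = 0.7302, k = 1.370; principal scales a = 1.370, b = 0.7302.
sin(ω/2) = (a − b)/(a + b) = 0.6394/2.100 = 0.3045, so ω = 2 arcsin(0.3045) ≈ 35.5°.

35.5°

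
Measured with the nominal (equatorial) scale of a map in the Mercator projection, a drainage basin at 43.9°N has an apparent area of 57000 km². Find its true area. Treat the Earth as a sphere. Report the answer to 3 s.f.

For Mercator, h = k = sec φ (a conformal cylindrical projection has a single point scale, 1/cos φ).
Areal scale = k² = sec²φ = 1/cos²(43.9°) = 1/0.7206² = 1.926.
True area = apparent / (areal scale) = 57000 / 1.926 ≈ 29600 km².

29600 km²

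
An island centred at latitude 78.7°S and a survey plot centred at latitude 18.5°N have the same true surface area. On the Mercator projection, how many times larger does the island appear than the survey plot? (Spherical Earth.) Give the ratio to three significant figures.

23.4

On Mercator, area is exaggerated by sec²φ = 1/cos²φ.
At 78.7°: sec²(78.7°) = 1/0.1959² = 26.05.
At 18.5°: sec²(18.5°) = 1/0.9483² = 1.112.
Ratio = 26.05/1.112 = cos²(18.5°)/cos²(78.7°) ≈ 23.4.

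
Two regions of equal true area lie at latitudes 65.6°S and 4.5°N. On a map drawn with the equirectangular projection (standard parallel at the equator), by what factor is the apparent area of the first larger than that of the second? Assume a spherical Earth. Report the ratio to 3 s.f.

For the equirectangular projection with φ₀ = 0 (plate carrée), h = 1 along meridians and k = sec φ along parallels.
Areal scale at 65.6°: h·k = 1.000 × 2.421 = 2.421.
Areal scale at 4.5°: h·k = 1.000 × 1.003 = 1.003.
Ratio = 2.421/1.003 ≈ 2.41.

2.41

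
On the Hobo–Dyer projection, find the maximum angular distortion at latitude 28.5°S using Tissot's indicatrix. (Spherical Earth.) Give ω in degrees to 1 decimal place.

11.7°

Hobo–Dyer is a cylindrical equal-area projection with standard parallels at ±37.5°. For cylindrical equal-area with standard parallel φ₀, h = cos φ / cos φ₀ and k = cos φ₀ / cos φ, so h·k = 1.
At 28.5°: h = 1.108, k = 0.9028; principal scales a = 1.108, b = 0.9028.
sin(ω/2) = (a − b)/(a + b) = 0.2050/2.010 = 0.1020, so ω = 2 arcsin(0.1020) ≈ 11.7°.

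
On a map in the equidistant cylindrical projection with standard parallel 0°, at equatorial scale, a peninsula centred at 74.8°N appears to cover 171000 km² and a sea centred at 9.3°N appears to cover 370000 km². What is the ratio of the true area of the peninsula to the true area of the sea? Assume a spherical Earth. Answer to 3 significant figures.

0.123

Plate carrée has h = 1 and k = sec φ, giving areal scale sec φ; true area = (apparent area) · cos φ.
True area of peninsula: 171000 × cos(74.8°) = 171000 × 0.2622 = 44830 km².
True area of sea: 370000 × cos(9.3°) = 370000 × 0.9869 = 365100 km².
Ratio = 44830 / 365100 ≈ 0.123.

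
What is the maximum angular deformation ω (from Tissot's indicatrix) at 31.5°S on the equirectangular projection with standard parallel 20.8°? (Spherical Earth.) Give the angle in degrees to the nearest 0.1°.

5.3°

In the equirectangular projection with standard parallel φ₀ = 20.8° (x = Rλ cos φ₀, y = Rφ), meridians are true-scale (h = 1) and the parallel scale is k = cos φ₀ / cos φ.
At 31.5°: h = 1.000, k = 1.096; principal scales a = 1.096, b = 1.000.
sin(ω/2) = (a − b)/(a + b) = 0.09639/2.096 = 0.04598, so ω = 2 arcsin(0.04598) ≈ 5.3°.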